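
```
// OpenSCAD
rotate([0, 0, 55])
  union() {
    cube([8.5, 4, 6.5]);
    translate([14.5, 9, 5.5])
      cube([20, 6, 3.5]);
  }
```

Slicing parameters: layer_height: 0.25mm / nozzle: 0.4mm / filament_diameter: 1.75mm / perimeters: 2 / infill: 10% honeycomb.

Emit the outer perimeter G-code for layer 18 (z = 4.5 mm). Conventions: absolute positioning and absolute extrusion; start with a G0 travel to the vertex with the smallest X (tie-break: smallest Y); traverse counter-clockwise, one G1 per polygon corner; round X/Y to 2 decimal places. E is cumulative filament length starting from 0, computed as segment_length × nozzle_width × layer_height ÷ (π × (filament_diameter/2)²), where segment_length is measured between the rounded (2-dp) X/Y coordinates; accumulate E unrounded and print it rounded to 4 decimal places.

G0 X-3.28 Y2.29 Z4.50
G1 X0.00 Y0.00 E0.1663
G1 X4.88 Y6.96 E0.5197
G1 X1.60 Y9.26 E0.6863
G1 X-3.28 Y2.29 E1.0400

At z = 4.5 mm: the cube (footprint 8.5×4) is included at this height; the cube at (14.5, 9) is not intersected at this z (z outside [5.5, 9]); Merging all regions: only the 8.5×4 cube is present, so the union is just that shape — 1 connected region; (whole slice rotated 55° about Z — lengths, areas and connectivity unchanged). The outline is a single polygon with 4 vertices. Extrusion per mm of travel: 0.4 × 0.25 / (π × 0.875²) = 0.041575. Accumulating E over each segment gives final E = 1.0400.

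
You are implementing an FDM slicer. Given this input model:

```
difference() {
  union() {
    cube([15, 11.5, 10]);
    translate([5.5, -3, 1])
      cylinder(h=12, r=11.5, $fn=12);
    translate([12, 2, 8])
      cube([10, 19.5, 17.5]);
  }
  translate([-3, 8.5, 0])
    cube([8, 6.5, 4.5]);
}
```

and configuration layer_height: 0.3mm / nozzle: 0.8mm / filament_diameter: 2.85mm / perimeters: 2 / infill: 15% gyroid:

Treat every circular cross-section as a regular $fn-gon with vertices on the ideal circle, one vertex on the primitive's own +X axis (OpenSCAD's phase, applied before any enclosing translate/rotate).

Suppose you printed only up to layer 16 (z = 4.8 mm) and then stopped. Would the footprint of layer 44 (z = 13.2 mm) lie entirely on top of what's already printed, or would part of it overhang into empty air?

Compare the two slices. At z = 4.8: the cube (footprint 15×11.5) is included at this height (area 172.50 mm²); the cylinder at (5.5, -3): section is a regular 12-gon, circumradius r=11.5 (area = (12/2)·11.500²·sin(360°/12) = 396.75 mm²); the cube at (12, 2) is absent (z outside [8, 25.5]); Taking the union: the regions partially overlap — summed areas 569.25 mm² minus the doubly-counted overlap 106.21 mm² gives 463.04 mm² — area = 463.04 mm²; the cube at (-3, 8.5) is absent (z outside [0, 4.5]); After the difference (first − rest): none of the subtracted shapes is present at this height, so the result so far is unchanged — area = 463.04 mm². At z = 13.2: the cube is absent (z outside [0, 10]); the cylinder at (5.5, -3) does not reach this height (z outside [1, 13]); the cube at (12, 2) is present — its section is the full 10×19.5 rectangle (area 195.00 mm²); Taking the union: only the 10×19.5 cube at (12, 2) is present, so the union is just that shape — area = 195.00 mm²; the cube at (-3, 8.5) is absent (z outside [0, 4.5]); Subtracting the remaining from the first: none of the subtracted shapes is present at this height, so the result so far is unchanged — area = 195.00 mm². Checking containment: at z = 13.2 the cross-section extends beyond the z = 4.8 cross-section by about 165.97 mm².

part overhangs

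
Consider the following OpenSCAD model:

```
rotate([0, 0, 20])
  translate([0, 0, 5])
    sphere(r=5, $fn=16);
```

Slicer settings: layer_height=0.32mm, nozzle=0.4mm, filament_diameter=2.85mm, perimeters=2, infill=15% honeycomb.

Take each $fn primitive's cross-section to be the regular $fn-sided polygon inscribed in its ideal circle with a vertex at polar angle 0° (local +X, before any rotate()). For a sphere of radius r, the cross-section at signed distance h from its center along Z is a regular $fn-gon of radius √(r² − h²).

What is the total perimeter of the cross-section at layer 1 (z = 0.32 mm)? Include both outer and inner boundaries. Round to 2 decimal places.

At z = 0.32 mm: the r=5 sphere contributes a regular 16-gon of circumradius √(5²−4.68²) = 1.760 (perimeter = 2·16·1.760·sin(180°/16) = 10.99 mm); (rotated 20° about Z; rotation is an isometry so areas/perimeters/island counts are preserved). Overall, the cross-section is a single solid region. Total boundary length (outer) = 10.99 mm.

10.99 mm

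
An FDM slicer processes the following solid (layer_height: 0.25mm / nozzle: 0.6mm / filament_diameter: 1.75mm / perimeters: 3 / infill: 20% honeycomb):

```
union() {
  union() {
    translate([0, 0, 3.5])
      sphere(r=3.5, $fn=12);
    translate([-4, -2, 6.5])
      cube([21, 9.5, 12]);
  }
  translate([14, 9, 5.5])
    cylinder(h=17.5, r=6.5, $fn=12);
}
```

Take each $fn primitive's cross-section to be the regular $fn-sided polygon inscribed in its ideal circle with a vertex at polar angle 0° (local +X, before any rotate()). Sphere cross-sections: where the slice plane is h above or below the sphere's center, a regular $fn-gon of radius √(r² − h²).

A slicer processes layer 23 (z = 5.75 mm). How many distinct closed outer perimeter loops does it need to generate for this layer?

At z = 5.75 mm: the r=3.5 sphere contributes a regular 12-gon of circumradius √(3.5²−2.25²) = 2.681; the cube at (-4, -2) is absent (z outside [6.5, 18.5]); Taking the union: only the r=3.5 sphere is present, so the union is just that shape — 1 connected region; the cylinder at (14, 9): section is a regular 12-gon, circumradius r=6.5; Combining (union): the 2 present regions are separate (no shared area or edge), so areas and boundary lengths simply add and each stays a separate island — 2 connected regions. The result has 2 disconnected regions.

2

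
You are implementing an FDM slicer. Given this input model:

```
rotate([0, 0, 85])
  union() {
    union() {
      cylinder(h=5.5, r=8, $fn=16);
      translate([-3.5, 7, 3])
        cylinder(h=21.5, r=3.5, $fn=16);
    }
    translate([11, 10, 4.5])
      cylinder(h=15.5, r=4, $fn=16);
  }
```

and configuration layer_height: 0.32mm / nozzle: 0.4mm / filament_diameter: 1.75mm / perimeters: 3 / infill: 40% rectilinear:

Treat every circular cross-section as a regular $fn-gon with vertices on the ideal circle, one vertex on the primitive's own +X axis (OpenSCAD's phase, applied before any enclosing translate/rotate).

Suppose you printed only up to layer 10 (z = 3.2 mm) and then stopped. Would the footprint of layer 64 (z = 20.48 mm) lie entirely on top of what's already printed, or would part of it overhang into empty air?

Compare the two slices. At z = 3.2: the r=8 cylinder contributes a regular 16-gon of circumradius 8 (area = (16/2)·8.000²·sin(360°/16) = 195.93 mm²); the r=3.5 cylinder at (-3.5, 7) contributes a regular 16-gon of circumradius 3.5 (area = (16/2)·3.500²·sin(360°/16) = 37.50 mm²); Merging all regions: the regions partially overlap — summed areas 233.44 mm² minus the doubly-counted overlap 17.49 mm² gives 215.94 mm² — area = 215.94 mm²; the cylinder at (11, 10) does not reach this height (z outside [4.5, 20]); Combining (union): only the result so far is present, so the union is just that shape — area = 215.94 mm²; (whole slice rotated 85° about Z — lengths, areas and connectivity unchanged). At z = 20.48: the cylinder is absent (z outside [0, 5.5]); the r=3.5 cylinder at (-3.5, 7) contributes a regular 16-gon of circumradius 3.5 (area = (16/2)·3.500²·sin(360°/16) = 37.50 mm²); Combining (union): only the r=3.5 cylinder at (-3.5, 7) is present, so the union is just that shape — area = 37.50 mm²; the cylinder at (11, 10) is absent (z outside [4.5, 20]); Taking the union: only that combined region is present, so the union is just that shape — area = 37.50 mm²; (rotated 85° about Z; rotation is an isometry so areas/perimeters/island counts are preserved). Checking containment: the cross-section at z = 20.48 is a subset of the cross-section at z = 3.2.

entirely on top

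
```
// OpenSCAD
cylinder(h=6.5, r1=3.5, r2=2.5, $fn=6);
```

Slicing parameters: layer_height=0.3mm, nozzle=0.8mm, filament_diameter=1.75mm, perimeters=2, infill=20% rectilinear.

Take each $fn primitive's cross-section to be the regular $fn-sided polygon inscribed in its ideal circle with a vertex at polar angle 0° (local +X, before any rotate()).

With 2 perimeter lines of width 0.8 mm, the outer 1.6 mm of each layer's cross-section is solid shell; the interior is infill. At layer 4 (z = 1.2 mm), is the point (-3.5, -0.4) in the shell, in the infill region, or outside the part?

outside

At z = 1.2 mm: the cone (r1=3.5→r2=2.5) has section circumradius 3.315 here — a regular 6-gon. Overall, the cross-section is a single solid region. The nearest boundary edge runs (-3.32, 0.00)→(-1.66, -2.87); distance from the point to it = 0.36 mm. The point is not inside any of the regions above, so it lies outside the cross-section (0.36 mm from the nearest boundary).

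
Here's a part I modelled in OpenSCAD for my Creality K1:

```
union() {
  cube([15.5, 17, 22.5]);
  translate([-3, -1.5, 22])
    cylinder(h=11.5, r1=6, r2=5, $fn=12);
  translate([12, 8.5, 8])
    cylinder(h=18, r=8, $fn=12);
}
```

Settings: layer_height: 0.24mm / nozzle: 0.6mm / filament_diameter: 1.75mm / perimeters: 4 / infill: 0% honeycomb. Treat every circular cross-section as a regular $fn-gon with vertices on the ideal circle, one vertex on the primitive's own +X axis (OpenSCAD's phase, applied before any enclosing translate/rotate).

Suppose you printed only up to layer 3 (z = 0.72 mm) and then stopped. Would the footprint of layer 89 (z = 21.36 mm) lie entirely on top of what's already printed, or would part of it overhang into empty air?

part overhangs

Compare the two slices. At z = 0.72: the cube is present — its section is the full 15.5×17 rectangle (area 263.50 mm²); the cone at (-3, -1.5) does not reach this height (z outside [22, 33.5]); the cylinder at (12, 8.5) does not reach this height (z outside [8, 26]); Combining (union): only the 15.5×17 cube is present, so the union is just that shape — area = 263.50 mm². At z = 21.36: the cube is present — its section is the full 15.5×17 rectangle (area 263.50 mm²); the cone at (-3, -1.5) is absent (z outside [22, 33.5]); the r=8 cylinder at (12, 8.5) contributes a regular 12-gon of circumradius 8 (area = (12/2)·8.000²·sin(360°/12) = 192.00 mm²); Combining (union): the regions partially overlap — summed areas 455.50 mm² minus the doubly-counted overlap 148.72 mm² gives 306.78 mm² — area = 306.78 mm². Checking containment: at z = 21.36 the cross-section extends beyond the z = 0.72 cross-section by about 43.28 mm².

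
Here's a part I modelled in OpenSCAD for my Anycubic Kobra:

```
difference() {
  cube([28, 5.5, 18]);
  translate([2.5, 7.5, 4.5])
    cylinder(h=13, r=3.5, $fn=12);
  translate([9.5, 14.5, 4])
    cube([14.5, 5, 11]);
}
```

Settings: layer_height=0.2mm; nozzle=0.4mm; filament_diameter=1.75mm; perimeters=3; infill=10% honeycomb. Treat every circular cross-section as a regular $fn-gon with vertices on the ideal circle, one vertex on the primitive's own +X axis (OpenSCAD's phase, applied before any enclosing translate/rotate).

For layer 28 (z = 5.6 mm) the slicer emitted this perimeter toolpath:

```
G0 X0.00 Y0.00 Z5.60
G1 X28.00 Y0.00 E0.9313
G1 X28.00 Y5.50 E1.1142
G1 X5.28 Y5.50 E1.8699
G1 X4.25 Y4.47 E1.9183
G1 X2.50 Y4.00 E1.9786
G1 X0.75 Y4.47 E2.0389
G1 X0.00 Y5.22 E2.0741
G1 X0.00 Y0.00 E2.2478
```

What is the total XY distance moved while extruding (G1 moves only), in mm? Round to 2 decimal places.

Sum the Euclidean lengths of each G1 segment: total = 67.58 mm.

67.58 mm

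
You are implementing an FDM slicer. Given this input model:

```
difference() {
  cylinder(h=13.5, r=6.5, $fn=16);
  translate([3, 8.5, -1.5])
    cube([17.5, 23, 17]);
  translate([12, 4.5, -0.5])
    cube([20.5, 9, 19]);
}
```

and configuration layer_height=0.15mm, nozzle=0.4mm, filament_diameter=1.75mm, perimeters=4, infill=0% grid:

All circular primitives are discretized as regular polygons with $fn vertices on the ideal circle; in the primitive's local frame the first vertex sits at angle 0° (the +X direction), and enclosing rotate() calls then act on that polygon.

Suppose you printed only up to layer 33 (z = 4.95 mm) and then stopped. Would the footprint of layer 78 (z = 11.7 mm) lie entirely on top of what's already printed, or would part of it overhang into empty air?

Compare the two slices. At z = 4.95: the r=6.5 cylinder contributes a regular 16-gon of circumradius 6.5 (area = (16/2)·6.500²·sin(360°/16) = 129.35 mm²); the cube at (3, 8.5) (footprint 17.5×23) is included at this height (area 402.50 mm²); the 20.5×9 cube at (12, 4.5) contributes its full rectangle (area 184.50 mm²); Subtracting the remaining from the first: starting from the r=6.5 cylinder (129.35 mm²), the 17.5×23 cube at (3, 8.5) misses the remaining region (no effect); the 20.5×9 cube at (12, 4.5) misses the remaining region (no effect) — area = 129.35 mm². At z = 11.7: the r=6.5 cylinder gives a regular 16-gon of circumradius 6.5 (constant along its height) (area = (16/2)·6.500²·sin(360°/16) = 129.35 mm²); the cube at (3, 8.5) (footprint 17.5×23) is included at this height (area 402.50 mm²); the 20.5×9 cube at (12, 4.5) contributes its full rectangle (area 184.50 mm²); Subtracting the remaining from the first: starting from the r=6.5 cylinder (129.35 mm²), the 17.5×23 cube at (3, 8.5) misses the remaining region (no effect); the 20.5×9 cube at (12, 4.5) misses the remaining region (no effect) — area = 129.35 mm². Checking containment: the cross-section at z = 11.7 is a subset of the cross-section at z = 4.95.

entirely on top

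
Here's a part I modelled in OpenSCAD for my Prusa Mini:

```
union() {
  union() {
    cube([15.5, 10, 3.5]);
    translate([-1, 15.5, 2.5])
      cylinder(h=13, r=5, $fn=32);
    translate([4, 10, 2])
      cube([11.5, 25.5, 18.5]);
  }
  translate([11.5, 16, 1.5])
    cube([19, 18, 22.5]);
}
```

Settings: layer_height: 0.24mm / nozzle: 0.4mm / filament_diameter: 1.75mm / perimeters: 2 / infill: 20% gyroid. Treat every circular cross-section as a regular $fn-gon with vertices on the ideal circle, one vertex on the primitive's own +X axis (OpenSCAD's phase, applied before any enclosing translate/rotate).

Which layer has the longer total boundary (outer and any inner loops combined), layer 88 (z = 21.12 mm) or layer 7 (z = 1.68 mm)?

Layer 88 (z = 21.12): the cube does not reach this height (z outside [0, 3.5]); the cylinder at (-1, 15.5) does not reach this height (z outside [2.5, 15.5]); the cube at (4, 10) is absent (z outside [2, 20.5]); Combining (union): nothing is present at this height; the cube at (11.5, 16) is present — its section is the full 19×18 rectangle (perimeter 74.00 mm); Merging all regions: only the 19×18 cube at (11.5, 16) is present, so the union is just that shape — boundary = 74.00 mm. So its perimeter = 74.00 mm. Layer 7 (z = 1.68): the cube is present — its section is the full 15.5×10 rectangle (perimeter 51.00 mm); the cylinder at (-1, 15.5) does not reach this height (z outside [2.5, 15.5]); the cube at (4, 10) does not reach this height (z outside [2, 20.5]); Merging all regions: only the 15.5×10 cube is present, so the union is just that shape — boundary = 51.00 mm; the cube at (11.5, 16) (footprint 19×18) is included at this height (perimeter 74.00 mm); Merging all regions: the 2 present regions are separate (no shared area or edge), so areas and boundary lengths simply add and each stays a separate island — boundary = 125.00 mm. So its perimeter = 125.00 mm. Layer 7 is larger (125.00 vs 74.00 mm).

layer 7 (z = 1.68 mm)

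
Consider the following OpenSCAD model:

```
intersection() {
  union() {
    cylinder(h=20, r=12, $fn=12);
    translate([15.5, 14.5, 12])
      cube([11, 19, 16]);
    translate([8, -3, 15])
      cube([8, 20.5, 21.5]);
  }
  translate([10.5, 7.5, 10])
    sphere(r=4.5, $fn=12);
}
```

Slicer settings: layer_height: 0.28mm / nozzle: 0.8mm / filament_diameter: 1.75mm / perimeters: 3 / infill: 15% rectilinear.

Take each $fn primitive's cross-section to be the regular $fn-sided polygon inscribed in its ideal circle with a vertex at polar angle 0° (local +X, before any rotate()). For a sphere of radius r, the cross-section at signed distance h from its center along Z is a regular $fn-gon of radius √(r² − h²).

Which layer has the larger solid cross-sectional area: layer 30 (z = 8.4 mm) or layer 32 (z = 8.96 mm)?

layer 32 (z = 8.96 mm)

Layer 30 (z = 8.4): the cylinder: section is a regular 12-gon, circumradius r=12 (area = (12/2)·12.000²·sin(360°/12) = 432.00 mm²); the cube at (15.5, 14.5) is not intersected at this z (z outside [12, 28]); the cube at (8, -3) is absent (z outside [15, 36.5]); Taking the union: only the r=12 cylinder is present, so the union is just that shape — area = 432.00 mm²; the sphere at (10.5, 7.5): section is a regular 12-gon, circumradius = √(r²−h²) = √(4.5²−1.6²) = 4.206 (area = (12/2)·4.206²·sin(360°/12) = 53.07 mm²); Taking the intersection: the r=4.5 sphere at (10.5, 7.5) partially overlaps that combined region; clipping to the common part keeps 15.29 mm² — area = 15.29 mm². So its area = 15.29 mm². Layer 32 (z = 8.96): the r=12 cylinder gives a regular 12-gon of circumradius 12 (constant along its height) (area = (12/2)·12.000²·sin(360°/12) = 432.00 mm²); the cube at (15.5, 14.5) is not intersected at this z (z outside [12, 28]); the cube at (8, -3) is not intersected at this z (z outside [15, 36.5]); Merging all regions: only the r=12 cylinder is present, so the union is just that shape — area = 432.00 mm²; the r=4.5 sphere at (10.5, 7.5) slices to a regular 12-gon of circumradius 4.378 (√(r²−h²) with h=1.04 from center) (area = (12/2)·4.378²·sin(360°/12) = 57.51 mm²); Keeping only the common overlap: the r=4.5 sphere at (10.5, 7.5) partially overlaps that combined region; clipping to the common part keeps 16.86 mm² — area = 16.86 mm². So its area = 16.86 mm². Layer 32 is larger (16.86 vs 15.29 mm²).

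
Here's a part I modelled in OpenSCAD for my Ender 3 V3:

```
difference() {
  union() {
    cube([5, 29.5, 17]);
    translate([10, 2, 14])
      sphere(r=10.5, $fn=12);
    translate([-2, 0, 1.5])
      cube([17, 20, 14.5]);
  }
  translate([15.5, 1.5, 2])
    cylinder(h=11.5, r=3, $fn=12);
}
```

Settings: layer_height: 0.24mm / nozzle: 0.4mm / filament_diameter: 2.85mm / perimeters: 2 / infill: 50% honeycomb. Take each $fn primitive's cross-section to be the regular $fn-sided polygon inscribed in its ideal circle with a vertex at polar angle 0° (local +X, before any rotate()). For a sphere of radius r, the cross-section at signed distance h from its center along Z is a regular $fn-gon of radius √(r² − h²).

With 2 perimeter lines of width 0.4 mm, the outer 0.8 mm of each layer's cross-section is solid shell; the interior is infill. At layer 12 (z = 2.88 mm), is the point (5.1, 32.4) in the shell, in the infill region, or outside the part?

outside

At z = 2.88 mm: the cube (footprint 5×29.5) is included at this height; the sphere at (10, 2) is absent (|z−center|=11.120 > r=10.5); the cube at (-2, 0) (footprint 17×20) is included at this height; Combining (union): the regions partially overlap (shared area 100.00 mm²), so overlapping operands fuse into one piece — 1 connected region; the r=3 cylinder at (15.5, 1.5) contributes a regular 12-gon of circumradius 3; Taking the first minus the rest: starting from the result so far, the r=3 cylinder at (15.5, 1.5) partially overlaps it — only the 8.73 mm² overlap (of its 27.00 mm²) is removed, clipping the outline — 1 connected region. Overall, the cross-section is a single solid region. The nearest boundary edge runs (0.00, 29.50)→(5.00, 29.50); distance from the point to it = 2.90 mm. The point is not inside any of the regions above, so it lies outside the cross-section (2.90 mm from the nearest boundary).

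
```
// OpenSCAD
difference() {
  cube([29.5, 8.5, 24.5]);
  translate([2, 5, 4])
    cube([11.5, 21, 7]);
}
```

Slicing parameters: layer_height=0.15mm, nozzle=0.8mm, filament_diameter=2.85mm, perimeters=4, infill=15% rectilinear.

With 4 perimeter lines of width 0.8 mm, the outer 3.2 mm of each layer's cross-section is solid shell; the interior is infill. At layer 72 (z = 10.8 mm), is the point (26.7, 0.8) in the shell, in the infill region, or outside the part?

At z = 10.8 mm: the 29.5×8.5 cube contributes its full rectangle; the cube at (2, 5) is present — its section is the full 11.5×21 rectangle; After the difference (first − rest): starting from the 29.5×8.5 cube, the 11.5×21 cube at (2, 5) partially overlaps it — only the 40.25 mm² overlap (of its 241.50 mm²) is removed, clipping the outline — 1 connected region. Overall, the cross-section is a single solid region. The nearest boundary edge runs (29.50, 0.00)→(0.00, 0.00); distance from the point to it = 0.80 mm. The point is inside the cross-section, 0.80 mm from the nearest boundary — within the 3.2 mm shell band (4 × 0.8).

shell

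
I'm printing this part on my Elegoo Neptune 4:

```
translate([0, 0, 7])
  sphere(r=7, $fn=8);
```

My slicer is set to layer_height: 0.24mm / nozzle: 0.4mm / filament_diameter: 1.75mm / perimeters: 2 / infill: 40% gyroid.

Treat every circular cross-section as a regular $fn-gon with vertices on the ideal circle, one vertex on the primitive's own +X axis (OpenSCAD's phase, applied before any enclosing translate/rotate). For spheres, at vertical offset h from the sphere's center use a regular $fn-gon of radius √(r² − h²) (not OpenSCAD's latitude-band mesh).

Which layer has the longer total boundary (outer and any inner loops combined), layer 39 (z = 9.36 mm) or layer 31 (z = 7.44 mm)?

Layer 39 (z = 9.36): the r=7 sphere slices to a regular 8-gon of circumradius 6.590 (√(r²−h²) with h=2.36 from center) (perimeter = 2·8·6.590·sin(180°/8) = 40.35 mm). So its perimeter = 40.35 mm. Layer 31 (z = 7.44): the sphere: section is a regular 8-gon, circumradius = √(r²−h²) = √(7²−0.44²) = 6.986 (perimeter = 2·8·6.986·sin(180°/8) = 42.78 mm). So its perimeter = 42.78 mm. Layer 31 is larger (42.78 vs 40.35 mm).

layer 31 (z = 7.44 mm)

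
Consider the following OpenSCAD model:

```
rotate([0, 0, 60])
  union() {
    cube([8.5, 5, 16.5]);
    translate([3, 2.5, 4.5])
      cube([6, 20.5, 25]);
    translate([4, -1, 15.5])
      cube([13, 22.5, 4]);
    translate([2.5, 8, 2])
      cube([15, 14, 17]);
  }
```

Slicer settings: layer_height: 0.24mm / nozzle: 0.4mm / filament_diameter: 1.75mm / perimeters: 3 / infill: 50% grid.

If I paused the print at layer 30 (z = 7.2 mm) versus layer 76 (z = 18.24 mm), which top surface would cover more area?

Layer 30 (z = 7.2): the 8.5×5 cube contributes its full rectangle (area 42.50 mm²); the 6×20.5 cube at (3, 2.5) contributes its full rectangle (area 123.00 mm²); the cube at (4, -1) is absent (z outside [15.5, 19.5]); the cube at (2.5, 8) (footprint 15×14) is included at this height (area 210.00 mm²); Taking the union: the regions partially overlap — summed areas 375.50 mm² minus the doubly-counted overlap 97.75 mm² gives 277.75 mm² — area = 277.75 mm²; (whole slice rotated 60° about Z — lengths, areas and connectivity unchanged). So its area = 277.75 mm². Layer 76 (z = 18.24): the cube does not reach this height (z outside [0, 16.5]); the cube at (3, 2.5) (footprint 6×20.5) is included at this height (area 123.00 mm²); the cube at (4, -1) (footprint 13×22.5) is included at this height (area 292.50 mm²); the 15×14 cube at (2.5, 8) contributes its full rectangle (area 210.00 mm²); Combining (union): the regions partially overlap — summed areas 625.50 mm² minus the doubly-counted overlap 287.00 mm² gives 338.50 mm² — area = 338.50 mm²; (whole slice rotated 60° about Z — lengths, areas and connectivity unchanged). So its area = 338.50 mm². Layer 76 is larger (338.50 vs 277.75 mm²).

layer 76 (z = 18.24 mm)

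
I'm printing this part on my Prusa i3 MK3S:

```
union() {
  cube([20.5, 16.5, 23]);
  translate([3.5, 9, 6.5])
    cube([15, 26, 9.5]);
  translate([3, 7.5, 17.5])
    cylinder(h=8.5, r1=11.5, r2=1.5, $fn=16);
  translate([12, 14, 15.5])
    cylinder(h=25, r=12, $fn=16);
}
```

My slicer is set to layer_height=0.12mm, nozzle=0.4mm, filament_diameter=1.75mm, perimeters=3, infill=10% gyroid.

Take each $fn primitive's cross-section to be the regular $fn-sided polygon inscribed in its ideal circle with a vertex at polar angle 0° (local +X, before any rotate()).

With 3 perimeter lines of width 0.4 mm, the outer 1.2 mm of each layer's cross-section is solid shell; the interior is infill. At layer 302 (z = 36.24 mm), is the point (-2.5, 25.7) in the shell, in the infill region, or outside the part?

outside

At z = 36.24 mm: the cube is not intersected at this z (z outside [0, 23]); the cube at (3.5, 9) does not reach this height (z outside [6.5, 16]); the cone at (3, 7.5) does not reach this height (z outside [17.5, 26]); the cylinder at (12, 14): section is a regular 16-gon, circumradius r=12; Taking the union: only the r=12 cylinder at (12, 14) is present, so the union is just that shape — 1 connected region. Overall, the cross-section is a single solid region. The nearest boundary edge runs (3.51, 22.49)→(0.91, 18.59); distance from the point to it = 6.79 mm. The point is not inside any of the regions above, so it lies outside the cross-section (6.79 mm from the nearest boundary).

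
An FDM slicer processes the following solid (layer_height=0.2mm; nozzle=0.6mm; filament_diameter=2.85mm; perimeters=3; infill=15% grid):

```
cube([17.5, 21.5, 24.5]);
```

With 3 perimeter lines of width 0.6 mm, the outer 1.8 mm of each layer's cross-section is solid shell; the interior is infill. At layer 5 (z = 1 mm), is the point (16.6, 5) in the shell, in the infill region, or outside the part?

At z = 1 mm: the cube (footprint 17.5×21.5) is included at this height. Overall, the cross-section is a single solid region. The nearest boundary edge runs (17.50, 0.00)→(17.50, 21.50); distance from the point to it = 0.90 mm. The point is inside the cross-section, 0.90 mm from the nearest boundary — within the 1.8 mm shell band (3 × 0.6).

shell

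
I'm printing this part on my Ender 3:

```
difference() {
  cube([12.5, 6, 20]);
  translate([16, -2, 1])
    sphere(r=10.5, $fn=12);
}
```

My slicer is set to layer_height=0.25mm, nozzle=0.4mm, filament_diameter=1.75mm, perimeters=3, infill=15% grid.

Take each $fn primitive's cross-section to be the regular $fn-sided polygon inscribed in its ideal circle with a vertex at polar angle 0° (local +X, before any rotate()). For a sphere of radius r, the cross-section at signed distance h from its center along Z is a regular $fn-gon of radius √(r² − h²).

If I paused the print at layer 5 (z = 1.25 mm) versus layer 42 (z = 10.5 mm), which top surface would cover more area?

Layer 5 (z = 1.25): the cube is present — its section is the full 12.5×6 rectangle (area 75.00 mm²); the sphere at (16, -2): section is a regular 12-gon, circumradius = √(r²−h²) = √(10.5²−0.25²) = 10.497 (area = (12/2)·10.497²·sin(360°/12) = 330.56 mm²); Taking the first minus the rest: starting from the 12.5×6 cube (75.00 mm²), the r=10.5 sphere at (16, -2) partially overlaps it — only the 31.17 mm² overlap (of its 330.56 mm²) is removed, clipping the outline — area = 43.83 mm². So its area = 43.83 mm². Layer 42 (z = 10.5): the cube (footprint 12.5×6) is included at this height (area 75.00 mm²); the r=10.5 sphere at (16, -2) contributes a regular 12-gon of circumradius √(10.5²−9.5²) = 4.472 (area = (12/2)·4.472²·sin(360°/12) = 60.00 mm²); Taking the first minus the rest: starting from the 12.5×6 cube (75.00 mm²), the r=10.5 sphere at (16, -2) partially overlaps it — only the 0.17 mm² overlap (of its 60.00 mm²) is removed, clipping the outline — area = 74.83 mm². So its area = 74.83 mm². Layer 42 is larger (74.83 vs 43.83 mm²).

layer 42 (z = 10.5 mm)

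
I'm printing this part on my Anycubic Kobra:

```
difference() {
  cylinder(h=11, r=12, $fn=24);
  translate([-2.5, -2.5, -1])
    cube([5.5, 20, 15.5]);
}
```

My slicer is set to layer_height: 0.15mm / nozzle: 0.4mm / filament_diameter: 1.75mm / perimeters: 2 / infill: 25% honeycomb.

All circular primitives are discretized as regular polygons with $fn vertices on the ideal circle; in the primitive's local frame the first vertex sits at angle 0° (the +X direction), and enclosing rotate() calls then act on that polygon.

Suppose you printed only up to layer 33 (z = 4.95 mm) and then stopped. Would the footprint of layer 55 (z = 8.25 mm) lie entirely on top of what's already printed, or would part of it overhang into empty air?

entirely on top

Compare the two slices. At z = 4.95: the r=12 cylinder contributes a regular 24-gon of circumradius 12 (area = (24/2)·12.000²·sin(360°/24) = 447.24 mm²); the cube at (-2.5, -2.5) (footprint 5.5×20) is included at this height (area 110.00 mm²); Subtracting the remaining from the first: starting from the r=12 cylinder (447.24 mm²), the 5.5×20 cube at (-2.5, -2.5) partially overlaps it — only the 78.75 mm² overlap (of its 110.00 mm²) is removed, clipping the outline — area = 368.49 mm². At z = 8.25: the cylinder: section is a regular 24-gon, circumradius r=12 (area = (24/2)·12.000²·sin(360°/24) = 447.24 mm²); the 5.5×20 cube at (-2.5, -2.5) contributes its full rectangle (area 110.00 mm²); After the difference (first − rest): starting from the r=12 cylinder (447.24 mm²), the 5.5×20 cube at (-2.5, -2.5) partially overlaps it — only the 78.75 mm² overlap (of its 110.00 mm²) is removed, clipping the outline — area = 368.49 mm². Checking containment: the cross-section at z = 8.25 is a subset of the cross-section at z = 4.95.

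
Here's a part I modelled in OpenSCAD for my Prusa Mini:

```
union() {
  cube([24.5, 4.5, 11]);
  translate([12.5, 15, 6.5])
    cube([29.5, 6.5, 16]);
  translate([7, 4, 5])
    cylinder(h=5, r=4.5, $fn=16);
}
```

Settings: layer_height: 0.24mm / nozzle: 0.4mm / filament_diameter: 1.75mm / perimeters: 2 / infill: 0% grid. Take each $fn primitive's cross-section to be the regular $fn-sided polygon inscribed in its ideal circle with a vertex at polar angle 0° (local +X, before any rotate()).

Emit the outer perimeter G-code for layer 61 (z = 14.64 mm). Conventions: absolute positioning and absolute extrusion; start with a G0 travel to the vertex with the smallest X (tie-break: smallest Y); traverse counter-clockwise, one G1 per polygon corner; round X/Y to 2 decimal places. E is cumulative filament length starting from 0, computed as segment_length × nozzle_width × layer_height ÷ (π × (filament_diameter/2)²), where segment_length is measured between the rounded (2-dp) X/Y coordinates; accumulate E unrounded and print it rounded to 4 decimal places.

G0 X12.50 Y15.00 Z14.64
G1 X42.00 Y15.00 E1.1774
G1 X42.00 Y21.50 E1.4368
G1 X12.50 Y21.50 E2.6142
G1 X12.50 Y15.00 E2.8737

At z = 14.64 mm: the cube is not intersected at this z (z outside [0, 11]); the cube at (12.5, 15) (footprint 29.5×6.5) is included at this height; the cylinder at (7, 4) is not intersected at this z (z outside [5, 10]); Merging all regions: only the 29.5×6.5 cube at (12.5, 15) is present, so the union is just that shape — 1 connected region. The outline is a single polygon with 4 vertices. Extrusion per mm of travel: 0.4 × 0.24 / (π × 0.875²) = 0.039912. Accumulating E over each segment gives final E = 2.8737.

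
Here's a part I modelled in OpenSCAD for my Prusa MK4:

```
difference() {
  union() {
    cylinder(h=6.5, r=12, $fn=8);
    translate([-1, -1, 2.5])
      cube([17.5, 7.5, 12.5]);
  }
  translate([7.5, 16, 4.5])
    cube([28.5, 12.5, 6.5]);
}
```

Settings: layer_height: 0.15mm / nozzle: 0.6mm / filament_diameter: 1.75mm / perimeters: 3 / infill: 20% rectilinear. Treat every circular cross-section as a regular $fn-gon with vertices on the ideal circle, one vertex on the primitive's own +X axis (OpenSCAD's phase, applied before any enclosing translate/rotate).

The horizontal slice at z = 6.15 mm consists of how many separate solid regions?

1

At z = 6.15 mm: the cylinder: section is a regular 8-gon, circumradius r=12; the cube at (-1, -1) (footprint 17.5×7.5) is included at this height; Merging all regions: the regions partially overlap (shared area 88.54 mm²), so overlapping operands fuse into one piece — 1 connected region; the 28.5×12.5 cube at (7.5, 16) contributes its full rectangle; Taking the first minus the rest: starting from the result so far, the 28.5×12.5 cube at (7.5, 16) misses the remaining region (no effect) — 1 connected region. The result has 1 disconnected region.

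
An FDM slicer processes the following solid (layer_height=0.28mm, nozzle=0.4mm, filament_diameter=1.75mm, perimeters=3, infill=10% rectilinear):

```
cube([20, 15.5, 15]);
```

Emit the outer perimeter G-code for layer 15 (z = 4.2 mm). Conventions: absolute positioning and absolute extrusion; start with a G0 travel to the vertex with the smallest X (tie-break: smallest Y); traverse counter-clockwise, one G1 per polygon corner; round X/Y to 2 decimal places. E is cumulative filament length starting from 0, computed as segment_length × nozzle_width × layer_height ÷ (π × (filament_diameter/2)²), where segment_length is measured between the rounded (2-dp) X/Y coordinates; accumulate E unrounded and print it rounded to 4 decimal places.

G0 X0.00 Y0.00 Z4.20
G1 X20.00 Y0.00 E0.9313
G1 X20.00 Y15.50 E1.6530
G1 X0.00 Y15.50 E2.5843
G1 X0.00 Y0.00 E3.3061

At z = 4.2 mm: the cube (footprint 20×15.5) is included at this height. The outline is a single polygon with 4 vertices. Extrusion per mm of travel: 0.4 × 0.28 / (π × 0.875²) = 0.046564. Accumulating E over each segment gives final E = 3.3061.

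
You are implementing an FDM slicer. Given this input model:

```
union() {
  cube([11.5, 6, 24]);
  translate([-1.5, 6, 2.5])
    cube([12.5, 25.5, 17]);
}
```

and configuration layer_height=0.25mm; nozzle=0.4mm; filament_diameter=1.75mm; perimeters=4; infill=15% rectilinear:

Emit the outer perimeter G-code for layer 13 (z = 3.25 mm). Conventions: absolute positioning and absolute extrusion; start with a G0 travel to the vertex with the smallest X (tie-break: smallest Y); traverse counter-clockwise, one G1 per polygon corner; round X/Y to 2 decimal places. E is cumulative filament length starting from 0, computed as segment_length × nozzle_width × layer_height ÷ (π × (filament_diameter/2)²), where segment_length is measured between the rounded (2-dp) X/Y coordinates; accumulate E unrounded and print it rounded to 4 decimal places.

At z = 3.25 mm: the cube is present — its section is the full 11.5×6 rectangle; the cube at (-1.5, 6) is present — its section is the full 12.5×25.5 rectangle; Merging all regions: the 2 present regions share edge segments without overlapping in area, so areas simply add but the touching pieces fuse into one outline (the shared edge portions become interior and drop out of the boundary) — 1 connected region. The outline is a single polygon with 8 vertices. Extrusion per mm of travel: 0.4 × 0.25 / (π × 0.875²) = 0.041575. Accumulating E over each segment gives final E = 3.7002.

G0 X-1.50 Y6.00 Z3.25
G1 X0.00 Y6.00 E0.0624
G1 X0.00 Y0.00 E0.3118
G1 X11.50 Y0.00 E0.7899
G1 X11.50 Y6.00 E1.0394
G1 X11.00 Y6.00 E1.0602
G1 X11.00 Y31.50 E2.1203
G1 X-1.50 Y31.50 E2.6400
G1 X-1.50 Y6.00 E3.7002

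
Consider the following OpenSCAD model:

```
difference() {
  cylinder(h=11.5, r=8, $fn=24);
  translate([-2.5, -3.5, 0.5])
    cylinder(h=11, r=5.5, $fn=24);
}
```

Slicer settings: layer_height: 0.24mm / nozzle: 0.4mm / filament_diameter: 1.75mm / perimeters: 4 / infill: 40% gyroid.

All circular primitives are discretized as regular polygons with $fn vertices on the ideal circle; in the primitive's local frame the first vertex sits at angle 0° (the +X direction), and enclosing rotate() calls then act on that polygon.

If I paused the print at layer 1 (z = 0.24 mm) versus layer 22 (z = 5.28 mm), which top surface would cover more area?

layer 1 (z = 0.24 mm)

Layer 1 (z = 0.24): the r=8 cylinder contributes a regular 24-gon of circumradius 8 (area = (24/2)·8.000²·sin(360°/24) = 198.77 mm²); the cylinder at (-2.5, -3.5) does not reach this height (z outside [0.5, 11.5]); Taking the first minus the rest: none of the subtracted shapes is present at this height, so the r=8 cylinder is unchanged — area = 198.77 mm². So its area = 198.77 mm². Layer 22 (z = 5.28): the r=8 cylinder gives a regular 24-gon of circumradius 8 (constant along its height) (area = (24/2)·8.000²·sin(360°/24) = 198.77 mm²); the r=5.5 cylinder at (-2.5, -3.5) gives a regular 24-gon of circumradius 5.5 (constant along its height) (area = (24/2)·5.500²·sin(360°/24) = 93.95 mm²); After the difference (first − rest): starting from the r=8 cylinder (198.77 mm²), the r=5.5 cylinder at (-2.5, -3.5) partially overlaps it — only the 79.24 mm² overlap (of its 93.95 mm²) is removed, clipping the outline — area = 119.53 mm². So its area = 119.53 mm². Layer 1 is larger (198.77 vs 119.53 mm²).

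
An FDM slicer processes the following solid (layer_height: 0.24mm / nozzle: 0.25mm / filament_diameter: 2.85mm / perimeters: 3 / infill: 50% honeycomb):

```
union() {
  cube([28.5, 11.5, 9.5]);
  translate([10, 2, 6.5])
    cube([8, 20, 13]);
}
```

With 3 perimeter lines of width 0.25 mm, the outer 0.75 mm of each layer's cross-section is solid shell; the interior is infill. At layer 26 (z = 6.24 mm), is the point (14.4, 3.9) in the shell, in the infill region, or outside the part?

infill

At z = 6.24 mm: the cube is present — its section is the full 28.5×11.5 rectangle; the cube at (10, 2) is absent (z outside [6.5, 19.5]); Merging all regions: only the 28.5×11.5 cube is present, so the union is just that shape — 1 connected region. Overall, the cross-section is a single solid region. The nearest boundary edge runs (0.00, 0.00)→(28.50, 0.00); distance from the point to it = 3.90 mm. The point is inside the cross-section and 3.90 mm from the nearest boundary — more than the 0.75 mm shell width (3 × 0.25), so it's in the infill interior.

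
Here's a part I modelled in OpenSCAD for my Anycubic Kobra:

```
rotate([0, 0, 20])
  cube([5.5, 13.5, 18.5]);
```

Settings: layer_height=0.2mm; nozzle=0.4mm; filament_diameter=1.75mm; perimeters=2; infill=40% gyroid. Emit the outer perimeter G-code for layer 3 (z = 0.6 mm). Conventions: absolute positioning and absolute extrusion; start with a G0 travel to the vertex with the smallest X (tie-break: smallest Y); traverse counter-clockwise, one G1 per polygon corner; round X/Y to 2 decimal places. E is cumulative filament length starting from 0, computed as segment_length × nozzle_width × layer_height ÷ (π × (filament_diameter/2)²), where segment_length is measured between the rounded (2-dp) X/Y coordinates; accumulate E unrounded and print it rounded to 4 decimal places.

G0 X-4.62 Y12.69 Z0.60
G1 X0.00 Y0.00 E0.4492
G1 X5.17 Y1.88 E0.6321
G1 X0.55 Y14.57 E1.0813
G1 X-4.62 Y12.69 E1.2643

At z = 0.6 mm: the 5.5×13.5 cube contributes its full rectangle; (whole slice rotated 20° about Z — lengths, areas and connectivity unchanged). The outline is a single polygon with 4 vertices. Extrusion per mm of travel: 0.4 × 0.2 / (π × 0.875²) = 0.033260. Accumulating E over each segment gives final E = 1.2643.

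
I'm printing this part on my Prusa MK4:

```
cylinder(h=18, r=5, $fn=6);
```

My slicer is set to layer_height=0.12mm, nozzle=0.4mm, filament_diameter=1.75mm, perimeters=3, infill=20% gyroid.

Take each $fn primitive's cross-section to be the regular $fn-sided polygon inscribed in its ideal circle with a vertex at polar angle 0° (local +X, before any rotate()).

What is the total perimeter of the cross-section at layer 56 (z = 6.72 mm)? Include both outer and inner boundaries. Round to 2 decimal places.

At z = 6.72 mm: the r=5 cylinder contributes a regular 6-gon of circumradius 5 (perimeter = 2·6·5.000·sin(180°/6) = 30.00 mm). Overall, the cross-section is a single solid region. Total boundary length (outer) = 30.00 mm.

30.00 mm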